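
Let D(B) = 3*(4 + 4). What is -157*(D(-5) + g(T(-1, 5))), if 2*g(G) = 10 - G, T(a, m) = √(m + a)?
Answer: -4396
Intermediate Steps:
T(a, m) = √(a + m)
g(G) = 5 - G/2 (g(G) = (10 - G)/2 = 5 - G/2)
D(B) = 24 (D(B) = 3*8 = 24)
-157*(D(-5) + g(T(-1, 5))) = -157*(24 + (5 - √(-1 + 5)/2)) = -157*(24 + (5 - √4/2)) = -157*(24 + (5 - ½*2)) = -157*(24 + (5 - 1)) = -157*(24 + 4) = -157*28 = -4396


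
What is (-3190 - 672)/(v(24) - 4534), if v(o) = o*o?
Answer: 1931/1979 ≈ 0.97575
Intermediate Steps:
v(o) = o²
(-3190 - 672)/(v(24) - 4534) = (-3190 - 672)/(24² - 4534) = -3862/(576 - 4534) = -3862/(-3958) = -3862*(-1/3958) = 1931/1979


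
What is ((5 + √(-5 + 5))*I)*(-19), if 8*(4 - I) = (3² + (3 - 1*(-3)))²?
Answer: 18335/8 ≈ 2291.9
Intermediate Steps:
I = -193/8 (I = 4 - (3² + (3 - 1*(-3)))²/8 = 4 - (9 + (3 + 3))²/8 = 4 - (9 + 6)²/8 = 4 - ⅛*15² = 4 - ⅛*225 = 4 - 225/8 = -193/8 ≈ -24.125)
((5 + √(-5 + 5))*I)*(-19) = ((5 + √(-5 + 5))*(-193/8))*(-19) = ((5 + √0)*(-193/8))*(-19) = ((5 + 0)*(-193/8))*(-19) = (5*(-193/8))*(-19) = -965/8*(-19) = 18335/8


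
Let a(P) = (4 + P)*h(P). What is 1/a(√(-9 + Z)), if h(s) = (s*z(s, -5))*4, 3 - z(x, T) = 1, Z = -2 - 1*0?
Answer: -√11/(-352*I + 88*√11) ≈ -0.0046296 - 0.0055835*I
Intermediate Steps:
Z = -2 (Z = -2 + 0 = -2)
z(x, T) = 2 (z(x, T) = 3 - 1*1 = 3 - 1 = 2)
h(s) = 8*s (h(s) = (s*2)*4 = (2*s)*4 = 8*s)
a(P) = 8*P*(4 + P) (a(P) = (4 + P)*(8*P) = 8*P*(4 + P))
1/a(√(-9 + Z)) = 1/(8*√(-9 - 2)*(4 + √(-9 - 2))) = 1/(8*√(-11)*(4 + √(-11))) = 1/(8*(I*√11)*(4 + I*√11)) = 1/(8*I*√11*(4 + I*√11)) = -I*√11/(88*(4 + I*√11))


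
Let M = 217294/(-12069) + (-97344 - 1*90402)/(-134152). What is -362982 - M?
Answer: -293835094588501/809540244 ≈ -3.6297e+5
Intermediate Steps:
M = -13442259107/809540244 (M = 217294*(-1/12069) + (-97344 - 90402)*(-1/134152) = -217294/12069 - 187746*(-1/134152) = -217294/12069 + 93873/67076 = -13442259107/809540244 ≈ -16.605)
-362982 - M = -362982 - 1*(-13442259107/809540244) = -362982 + 13442259107/809540244 = -293835094588501/809540244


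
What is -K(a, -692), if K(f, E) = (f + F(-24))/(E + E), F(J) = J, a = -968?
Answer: -124/173 ≈ -0.71676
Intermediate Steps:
K(f, E) = (-24 + f)/(2*E) (K(f, E) = (f - 24)/(E + E) = (-24 + f)/((2*E)) = (-24 + f)*(1/(2*E)) = (-24 + f)/(2*E))
-K(a, -692) = -(-24 - 968)/(2*(-692)) = -(-1)*(-992)/(2*692) = -1*124/173 = -124/173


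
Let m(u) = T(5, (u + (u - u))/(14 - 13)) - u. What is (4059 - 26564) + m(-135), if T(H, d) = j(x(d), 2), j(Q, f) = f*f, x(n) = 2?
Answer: -22366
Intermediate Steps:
j(Q, f) = f²
T(H, d) = 4 (T(H, d) = 2² = 4)
m(u) = 4 - u
(4059 - 26564) + m(-135) = (4059 - 26564) + (4 - 1*(-135)) = -22505 + (4 + 135) = -22505 + 139 = -22366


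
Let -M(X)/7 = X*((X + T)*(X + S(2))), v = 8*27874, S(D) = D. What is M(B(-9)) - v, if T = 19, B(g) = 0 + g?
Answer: -227402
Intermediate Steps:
B(g) = g
v = 222992
M(X) = -7*X*(2 + X)*(19 + X) (M(X) = -7*X*(X + 19)*(X + 2) = -7*X*(19 + X)*(2 + X) = -7*X*(2 + X)*(19 + X))
M(B(-9)) - v = -7*(-9)*(38 + (-9)² + 21*(-9)) - 1*222992 = -7*(-9)*(38 + 81 - 189) - 222992 = -7*(-9)*(-70) - 222992 = -4410 - 222992 = -227402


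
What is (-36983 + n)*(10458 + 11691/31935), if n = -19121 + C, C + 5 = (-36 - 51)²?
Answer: -1080784912356/2129 ≈ -5.0765e+8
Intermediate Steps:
C = 7564 (C = -5 + (-36 - 51)² = -5 + (-87)² = -5 + 7569 = 7564)
n = -11557 (n = -19121 + 7564 = -11557)
(-36983 + n)*(10458 + 11691/31935) = (-36983 - 11557)*(10458 + 11691/31935) = -48540*(10458 + 11691*(1/31935)) = -48540*(10458 + 3897/10645) = -48540*111329307/10645 = -1080784912356/2129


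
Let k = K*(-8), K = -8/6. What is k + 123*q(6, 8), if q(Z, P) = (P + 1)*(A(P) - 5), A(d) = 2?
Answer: -9931/3 ≈ -3310.3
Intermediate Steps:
K = -4/3 (K = -8*⅙ = -4/3 ≈ -1.3333)
q(Z, P) = -3 - 3*P (q(Z, P) = (P + 1)*(2 - 5) = (1 + P)*(-3) = -3 - 3*P)
k = 32/3 (k = -4/3*(-8) = 32/3 ≈ 10.667)
k + 123*q(6, 8) = 32/3 + 123*(-3 - 3*8) = 32/3 + 123*(-3 - 24) = 32/3 + 123*(-27) = 32/3 - 3321 = -9931/3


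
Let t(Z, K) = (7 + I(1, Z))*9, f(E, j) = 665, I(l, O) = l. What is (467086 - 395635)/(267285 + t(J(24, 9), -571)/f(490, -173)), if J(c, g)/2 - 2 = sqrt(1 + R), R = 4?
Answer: 15838305/59248199 ≈ 0.26732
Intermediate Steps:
J(c, g) = 4 + 2*sqrt(5) (J(c, g) = 4 + 2*sqrt(1 + 4) = 4 + 2*sqrt(5))
t(Z, K) = 72 (t(Z, K) = (7 + 1)*9 = 8*9 = 72)
(467086 - 395635)/(267285 + t(J(24, 9), -571)/f(490, -173)) = (467086 - 395635)/(267285 + 72/665) = 71451/(267285 + 72*(1/665)) = 71451/(267285 + 72/665) = 71451/(177744597/665) = 71451*(665/177744597) = 15838305/59248199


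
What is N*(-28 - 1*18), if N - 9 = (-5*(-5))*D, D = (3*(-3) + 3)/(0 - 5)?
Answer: -1794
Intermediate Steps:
D = 6/5 (D = (-9 + 3)/(-5) = -6*(-1/5) = 6/5 ≈ 1.2000)
N = 39 (N = 9 - 5*(-5)*(6/5) = 9 + 25*(6/5) = 9 + 30 = 39)
N*(-28 - 1*18) = 39*(-28 - 1*18) = 39*(-28 - 18) = 39*(-46) = -1794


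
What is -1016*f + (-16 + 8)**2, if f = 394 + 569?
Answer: -978344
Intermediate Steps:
f = 963
-1016*f + (-16 + 8)**2 = -1016*963 + (-16 + 8)**2 = -978408 + (-8)**2 = -978408 + 64 = -978344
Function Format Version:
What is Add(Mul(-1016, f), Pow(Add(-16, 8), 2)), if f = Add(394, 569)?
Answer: -978344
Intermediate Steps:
f = 963
Add(Mul(-1016, f), Pow(Add(-16, 8), 2)) = Add(Mul(-1016, 963), Pow(Add(-16, 8), 2)) = Add(-978408, Pow(-8, 2)) = Add(-978408, 64) = -978344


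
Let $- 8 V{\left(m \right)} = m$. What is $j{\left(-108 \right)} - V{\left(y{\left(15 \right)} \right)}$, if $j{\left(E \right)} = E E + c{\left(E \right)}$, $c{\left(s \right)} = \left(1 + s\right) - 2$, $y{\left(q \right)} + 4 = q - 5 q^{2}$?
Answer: $\frac{45663}{4} \approx 11416.0$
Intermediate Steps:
$y{\left(q \right)} = -4 + q - 5 q^{2}$ ($y{\left(q \right)} = -4 - \left(- q + 5 q^{2}\right) = -4 + q - 5 q^{2}$)
$c{\left(s \right)} = -1 + s$
$V{\left(m \right)} = - \frac{m}{8}$
$j{\left(E \right)} = -1 + E + E^{2}$ ($j{\left(E \right)} = E E + \left(-1 + E\right) = E^{2} + \left(-1 + E\right) = -1 + E + E^{2}$)
$j{\left(-108 \right)} - V{\left(y{\left(15 \right)} \right)} = \left(-1 - 108 + \left(-108\right)^{2}\right) - - \frac{-4 + 15 - 5 \cdot 15^{2}}{8} = \left(-1 - 108 + 11664\right) - - \frac{-4 + 15 - 1125}{8} = 11555 - - \frac{-4 + 15 - 1125}{8} = 11555 - \left(- \frac{1}{8}\right) \left(-1114\right) = 11555 - \frac{557}{4} = \frac{45663}{4}$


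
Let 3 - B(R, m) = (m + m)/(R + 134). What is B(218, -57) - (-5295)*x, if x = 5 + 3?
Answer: 7455945/176 ≈ 42363.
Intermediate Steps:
x = 8
B(R, m) = 3 - 2*m/(134 + R) (B(R, m) = 3 - (m + m)/(R + 134) = 3 - 2*m/(134 + R))
B(218, -57) - (-5295)*x = (402 - 2*(-57) + 3*218)/(134 + 218) - (-5295)*8 = (402 + 114 + 654)/352 - 1*(-42360) = (1/352)*1170 + 42360 = 585/176 + 42360 = 7455945/176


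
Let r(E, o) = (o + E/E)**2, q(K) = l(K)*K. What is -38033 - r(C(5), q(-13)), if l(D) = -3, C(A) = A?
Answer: -39633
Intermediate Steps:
q(K) = -3*K
r(E, o) = (1 + o)**2 (r(E, o) = (o + 1)**2 = (1 + o)**2)
-38033 - r(C(5), q(-13)) = -38033 - (1 - 3*(-13))**2 = -38033 - (1 + 39)**2 = -38033 - 1*40**2 = -38033 - 1*1600 = -38033 - 1600 = -39633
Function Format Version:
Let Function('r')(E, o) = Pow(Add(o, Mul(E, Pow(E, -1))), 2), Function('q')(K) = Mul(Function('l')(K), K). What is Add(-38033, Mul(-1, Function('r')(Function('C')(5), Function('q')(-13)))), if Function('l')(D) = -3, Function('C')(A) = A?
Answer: -39633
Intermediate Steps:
Function('q')(K) = Mul(-3, K)
Function('r')(E, o) = Pow(Add(1, o), 2) (Function('r')(E, o) = Pow(Add(o, 1), 2) = Pow(Add(1, o), 2))
Add(-38033, Mul(-1, Function('r')(Function('C')(5), Function('q')(-13)))) = Add(-38033, Mul(-1, Pow(Add(1, Mul(-3, -13)), 2))) = Add(-38033, Mul(-1, Pow(Add(1, 39), 2))) = Add(-38033, Mul(-1, Pow(40, 2))) = Add(-38033, Mul(-1, 1600)) = Add(-38033, -1600) = -39633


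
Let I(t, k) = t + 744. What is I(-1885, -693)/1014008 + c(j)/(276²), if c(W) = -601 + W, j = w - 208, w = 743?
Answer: -801257/402307674 ≈ -0.0019917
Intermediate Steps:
j = 535 (j = 743 - 208 = 535)
I(t, k) = 744 + t
I(-1885, -693)/1014008 + c(j)/(276²) = (744 - 1885)/1014008 + (-601 + 535)/(276²) = -1141*1/1014008 - 66/76176 = -1141/1014008 - 66*1/76176 = -1141/1014008 - 11/12696 = -801257/402307674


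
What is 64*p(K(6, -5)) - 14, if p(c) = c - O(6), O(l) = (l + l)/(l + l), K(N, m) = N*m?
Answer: -1998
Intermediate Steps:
O(l) = 1 (O(l) = (2*l)/((2*l)) = (2*l)*(1/(2*l)) = 1)
p(c) = -1 + c (p(c) = c - 1*1 = c - 1 = -1 + c)
64*p(K(6, -5)) - 14 = 64*(-1 + 6*(-5)) - 14 = 64*(-1 - 30) - 14 = 64*(-31) - 14 = -1984 - 14 = -1998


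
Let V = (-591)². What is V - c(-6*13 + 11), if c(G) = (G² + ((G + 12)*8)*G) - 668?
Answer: 315980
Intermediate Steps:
c(G) = -668 + G² + G*(96 + 8*G) (c(G) = (G² + ((12 + G)*8)*G) - 668 = (G² + (96 + 8*G)*G) - 668 = (G² + G*(96 + 8*G)) - 668 = -668 + G² + G*(96 + 8*G))
V = 349281
V - c(-6*13 + 11) = 349281 - (-668 + 9*(-6*13 + 11)² + 96*(-6*13 + 11)) = 349281 - (-668 + 9*(-78 + 11)² + 96*(-78 + 11)) = 349281 - (-668 + 9*(-67)² + 96*(-67)) = 349281 - (-668 + 9*4489 - 6432) = 349281 - (-668 + 40401 - 6432) = 349281 - 1*33301 = 349281 - 33301 = 315980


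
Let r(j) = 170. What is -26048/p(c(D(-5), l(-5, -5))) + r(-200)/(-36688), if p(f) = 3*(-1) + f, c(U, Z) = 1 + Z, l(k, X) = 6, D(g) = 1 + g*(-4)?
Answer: -119456213/18344 ≈ -6512.0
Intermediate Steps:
D(g) = 1 - 4*g
p(f) = -3 + f
-26048/p(c(D(-5), l(-5, -5))) + r(-200)/(-36688) = -26048/(-3 + (1 + 6)) + 170/(-36688) = -26048/(-3 + 7) + 170*(-1/36688) = -26048/4 - 85/18344 = -26048*¼ - 85/18344 = -6512 - 85/18344 = -119456213/18344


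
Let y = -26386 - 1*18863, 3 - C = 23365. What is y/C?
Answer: 45249/23362 ≈ 1.9369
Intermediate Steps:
C = -23362 (C = 3 - 1*23365 = 3 - 23365 = -23362)
y = -45249 (y = -26386 - 18863 = -45249)
y/C = -45249/(-23362) = -45249*(-1/23362) = 45249/23362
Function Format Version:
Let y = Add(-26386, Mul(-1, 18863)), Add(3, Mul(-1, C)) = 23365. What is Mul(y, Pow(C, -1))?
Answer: Rational(45249, 23362) ≈ 1.9369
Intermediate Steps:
C = -23362 (C = Add(3, Mul(-1, 23365)) = Add(3, -23365) = -23362)
y = -45249 (y = Add(-26386, -18863) = -45249)
Mul(y, Pow(C, -1)) = Mul(-45249, Pow(-23362, -1)) = Mul(-45249, Rational(-1, 23362)) = Rational(45249, 23362)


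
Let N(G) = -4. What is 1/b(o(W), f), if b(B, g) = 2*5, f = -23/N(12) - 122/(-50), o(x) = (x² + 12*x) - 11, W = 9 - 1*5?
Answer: ⅒ ≈ 0.10000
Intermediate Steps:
W = 4 (W = 9 - 5 = 4)
o(x) = -11 + x² + 12*x
f = 819/100 (f = -23/(-4) - 122/(-50) = -23*(-¼) - 122*(-1/50) = 23/4 + 61/25 = 819/100 ≈ 8.1900)
b(B, g) = 10
1/b(o(W), f) = 1/10 = ⅒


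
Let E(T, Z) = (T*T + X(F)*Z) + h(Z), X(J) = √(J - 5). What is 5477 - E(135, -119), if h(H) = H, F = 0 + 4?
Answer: -12629 + 119*I ≈ -12629.0 + 119.0*I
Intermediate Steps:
F = 4
X(J) = √(-5 + J)
E(T, Z) = Z + T² + I*Z (E(T, Z) = (T*T + √(-5 + 4)*Z) + Z = (T² + √(-1)*Z) + Z = (T² + I*Z) + Z = Z + T² + I*Z)
5477 - E(135, -119) = 5477 - (-119 + 135² + I*(-119)) = 5477 - (-119 + 18225 - 119*I) = 5477 - (18106 - 119*I) = 5477 + (-18106 + 119*I) = -12629 + 119*I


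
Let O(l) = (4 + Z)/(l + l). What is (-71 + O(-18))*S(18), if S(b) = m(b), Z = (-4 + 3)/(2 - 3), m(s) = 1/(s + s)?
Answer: -2561/1296 ≈ -1.9761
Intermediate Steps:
m(s) = 1/(2*s)
Z = 1 (Z = -1/(-1) = -1*(-1) = 1)
S(b) = 1/(2*b)
O(l) = 5/(2*l) (O(l) = (4 + 1)/(l + l) = 5/((2*l)) = 5*(1/(2*l)) = 5/(2*l))
(-71 + O(-18))*S(18) = (-71 + (5/2)/(-18))*((½)/18) = (-71 + (5/2)*(-1/18))*((½)*(1/18)) = (-71 - 5/36)*(1/36) = -2561/36*1/36 = -2561/1296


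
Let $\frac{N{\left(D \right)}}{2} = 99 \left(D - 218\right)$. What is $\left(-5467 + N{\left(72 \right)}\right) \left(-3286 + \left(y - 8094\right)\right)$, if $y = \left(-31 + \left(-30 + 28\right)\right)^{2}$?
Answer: $353753125$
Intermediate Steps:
$y = 1089$ ($y = \left(-31 - 2\right)^{2} = \left(-33\right)^{2} = 1089$)
$N{\left(D \right)} = -43164 + 198 D$ ($N{\left(D \right)} = 2 \cdot 99 \left(D - 218\right) = 2 \cdot 99 \left(-218 + D\right) = 2 \left(-21582 + 99 D\right) = -43164 + 198 D$)
$\left(-5467 + N{\left(72 \right)}\right) \left(-3286 + \left(y - 8094\right)\right) = \left(-5467 + \left(-43164 + 198 \cdot 72\right)\right) \left(-3286 + \left(1089 - 8094\right)\right) = \left(-5467 + \left(-43164 + 14256\right)\right) \left(-3286 + \left(1089 - 8094\right)\right) = \left(-5467 - 28908\right) \left(-3286 - 7005\right) = \left(-34375\right) \left(-10291\right) = 353753125$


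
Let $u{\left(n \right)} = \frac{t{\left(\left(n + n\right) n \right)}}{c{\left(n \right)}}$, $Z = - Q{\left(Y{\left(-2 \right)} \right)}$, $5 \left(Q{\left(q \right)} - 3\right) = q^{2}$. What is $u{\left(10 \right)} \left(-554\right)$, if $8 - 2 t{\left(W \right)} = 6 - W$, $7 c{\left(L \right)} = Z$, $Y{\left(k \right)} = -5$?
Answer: $\frac{195839}{4} \approx 48960.0$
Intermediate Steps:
$Q{\left(q \right)} = 3 + \frac{q^{2}}{5}$
$Z = -8$ ($Z = - (3 + \frac{\left(-5\right)^{2}}{5}) = - (3 + \frac{1}{5} \cdot 25) = - (3 + 5) = \left(-1\right) 8 = -8$)
$c{\left(L \right)} = - \frac{8}{7}$ ($c{\left(L \right)} = \frac{1}{7} \left(-8\right) = - \frac{8}{7}$)
$t{\left(W \right)} = 1 + \frac{W}{2}$ ($t{\left(W \right)} = 4 - \frac{6 - W}{2} = 4 + \left(-3 + \frac{W}{2}\right) = 1 + \frac{W}{2}$)
$u{\left(n \right)} = - \frac{7}{8} - \frac{7 n^{2}}{8}$ ($u{\left(n \right)} = \frac{1 + \frac{\left(n + n\right) n}{2}}{- \frac{8}{7}} = \left(1 + \frac{2 n n}{2}\right) \left(- \frac{7}{8}\right) = \left(1 + \frac{2 n^{2}}{2}\right) \left(- \frac{7}{8}\right) = \left(1 + n^{2}\right) \left(- \frac{7}{8}\right) = - \frac{7}{8} - \frac{7 n^{2}}{8}$)
$u{\left(10 \right)} \left(-554\right) = \left(- \frac{7}{8} - \frac{7 \cdot 10^{2}}{8}\right) \left(-554\right) = \left(- \frac{7}{8} - \frac{175}{2}\right) \left(-554\right) = \left(- \frac{707}{8}\right) \left(-554\right) = \frac{195839}{4}$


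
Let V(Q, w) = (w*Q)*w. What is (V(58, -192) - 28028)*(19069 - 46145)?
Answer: -57132634384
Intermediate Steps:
V(Q, w) = Q*w² (V(Q, w) = (Q*w)*w = Q*w²)
(V(58, -192) - 28028)*(19069 - 46145) = (58*(-192)² - 28028)*(19069 - 46145) = (58*36864 - 28028)*(-27076) = (2138112 - 28028)*(-27076) = 2110084*(-27076) = -57132634384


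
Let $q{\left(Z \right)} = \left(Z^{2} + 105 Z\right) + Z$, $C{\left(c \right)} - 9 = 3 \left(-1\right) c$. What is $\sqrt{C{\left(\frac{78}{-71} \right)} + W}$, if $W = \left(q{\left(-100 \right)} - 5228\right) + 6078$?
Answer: $\frac{\sqrt{1322233}}{71} \approx 16.196$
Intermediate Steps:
$C{\left(c \right)} = 9 - 3 c$ ($C{\left(c \right)} = 9 + 3 \left(-1\right) c = 9 - 3 c$)
$q{\left(Z \right)} = Z^{2} + 106 Z$
$W = 250$ ($W = \left(- 100 \left(106 - 100\right) - 5228\right) + 6078 = \left(\left(-100\right) 6 - 5228\right) + 6078 = \left(-600 - 5228\right) + 6078 = -5828 + 6078 = 250$)
$\sqrt{C{\left(\frac{78}{-71} \right)} + W} = \sqrt{\left(9 - 3 \frac{78}{-71}\right) + 250} = \sqrt{\left(9 - 3 \cdot 78 \left(- \frac{1}{71}\right)\right) + 250} = \sqrt{\left(9 - - \frac{234}{71}\right) + 250} = \sqrt{\left(9 + \frac{234}{71}\right) + 250} = \sqrt{\frac{873}{71} + 250} = \sqrt{\frac{18623}{71}} = \frac{\sqrt{1322233}}{71}$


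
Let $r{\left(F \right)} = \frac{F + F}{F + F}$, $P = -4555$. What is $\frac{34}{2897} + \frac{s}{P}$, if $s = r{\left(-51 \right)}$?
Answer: $\frac{151973}{13195835} \approx 0.011517$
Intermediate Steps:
$r{\left(F \right)} = 1$ ($r{\left(F \right)} = \frac{2 F}{2 F} = 2 F \frac{1}{2 F} = 1$)
$s = 1$
$\frac{34}{2897} + \frac{s}{P} = \frac{34}{2897} + 1 \frac{1}{-4555} = 34 \cdot \frac{1}{2897} + 1 \left(- \frac{1}{4555}\right) = \frac{34}{2897} - \frac{1}{4555} = \frac{151973}{13195835}$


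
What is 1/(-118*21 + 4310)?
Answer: 1/1832 ≈ 0.00054585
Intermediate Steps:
1/(-118*21 + 4310) = 1/(-2478 + 4310) = 1/1832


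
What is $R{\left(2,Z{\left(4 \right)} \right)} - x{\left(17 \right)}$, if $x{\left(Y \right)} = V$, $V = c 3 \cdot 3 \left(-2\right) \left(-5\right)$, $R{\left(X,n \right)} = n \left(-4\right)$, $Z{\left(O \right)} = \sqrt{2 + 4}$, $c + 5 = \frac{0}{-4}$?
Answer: $450 - 4 \sqrt{6} \approx 440.2$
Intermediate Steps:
$c = -5$ ($c = -5 + \frac{0}{-4} = -5 + 0 \left(- \frac{1}{4}\right) = -5 + 0 = -5$)
$Z{\left(O \right)} = \sqrt{6}$
$R{\left(X,n \right)} = - 4 n$
$V = -450$ ($V = - 5 \cdot 3 \cdot 3 \left(-2\right) \left(-5\right) = \left(-5\right) 9 \left(-2\right) \left(-5\right) = \left(-45\right) \left(-2\right) \left(-5\right) = 90 \left(-5\right) = -450$)
$x{\left(Y \right)} = -450$
$R{\left(2,Z{\left(4 \right)} \right)} - x{\left(17 \right)} = - 4 \sqrt{6} - -450 = - 4 \sqrt{6} + 450 = 450 - 4 \sqrt{6}$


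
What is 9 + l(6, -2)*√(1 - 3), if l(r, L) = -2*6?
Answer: 9 - 12*I*√2 ≈ 9.0 - 16.971*I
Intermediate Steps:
l(r, L) = -12
9 + l(6, -2)*√(1 - 3) = 9 - 12*√(1 - 3) = 9 - 12*I*√2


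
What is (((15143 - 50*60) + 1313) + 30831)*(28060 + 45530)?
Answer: 3259080330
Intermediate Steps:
(((15143 - 50*60) + 1313) + 30831)*(28060 + 45530) = (((15143 - 3000) + 1313) + 30831)*73590 = ((12143 + 1313) + 30831)*73590 = (13456 + 30831)*73590 = 44287*73590 = 3259080330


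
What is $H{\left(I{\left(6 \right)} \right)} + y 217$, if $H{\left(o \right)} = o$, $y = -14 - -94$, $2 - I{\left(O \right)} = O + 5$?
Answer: $17351$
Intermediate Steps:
$I{\left(O \right)} = -3 - O$ ($I{\left(O \right)} = 2 - \left(O + 5\right) = 2 - \left(5 + O\right) = -3 - O$)
$y = 80$ ($y = -14 + 94 = 80$)
$H{\left(I{\left(6 \right)} \right)} + y 217 = \left(-3 - 6\right) + 80 \cdot 217 = \left(-3 - 6\right) + 17360 = -9 + 17360 = 17351$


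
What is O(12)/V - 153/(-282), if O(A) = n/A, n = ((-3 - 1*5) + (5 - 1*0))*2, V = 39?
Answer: 971/1833 ≈ 0.52973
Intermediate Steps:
n = -6 (n = ((-3 - 5) + (5 + 0))*2 = (-8 + 5)*2 = -3*2 = -6)
O(A) = -6/A
O(12)/V - 153/(-282) = -6/12/39 - 153/(-282) = -6*1/12*(1/39) - 153*(-1/282) = -½*1/39 + 51/94 = -1/78 + 51/94 = 971/1833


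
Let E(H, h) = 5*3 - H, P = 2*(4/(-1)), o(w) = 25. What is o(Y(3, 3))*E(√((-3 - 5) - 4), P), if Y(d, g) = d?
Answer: 375 - 50*I*√3 ≈ 375.0 - 86.603*I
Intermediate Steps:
P = -8 (P = 2*(4*(-1)) = 2*(-4) = -8)
E(H, h) = 15 - H
o(Y(3, 3))*E(√((-3 - 5) - 4), P) = 25*(15 - √((-3 - 5) - 4)) = 25*(15 - √(-8 - 4)) = 25*(15 - √(-12)) = 25*(15 - 2*I*√3) = 375 - 50*I*√3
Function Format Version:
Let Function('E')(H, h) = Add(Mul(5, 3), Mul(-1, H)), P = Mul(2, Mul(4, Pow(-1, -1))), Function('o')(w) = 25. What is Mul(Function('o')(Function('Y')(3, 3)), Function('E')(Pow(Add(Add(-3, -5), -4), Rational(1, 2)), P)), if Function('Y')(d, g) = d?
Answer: Add(375, Mul(-50, I, Pow(3, Rational(1, 2)))) ≈ Add(375.00, Mul(-86.603, I))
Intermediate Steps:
P = -8 (P = Mul(2, Mul(4, -1)) = Mul(2, -4) = -8)
Function('E')(H, h) = Add(15, Mul(-1, H))
Mul(Function('o')(Function('Y')(3, 3)), Function('E')(Pow(Add(Add(-3, -5), -4), Rational(1, 2)), P)) = Mul(25, Add(15, Mul(-1, Pow(Add(Add(-3, -5), -4), Rational(1, 2))))) = Mul(25, Add(15, Mul(-1, Pow(Add(-8, -4), Rational(1, 2))))) = Mul(25, Add(15, Mul(-1, Pow(-12, Rational(1, 2))))) = Mul(25, Add(15, Mul(-1, Mul(2, I, Pow(3, Rational(1, 2)))))) = Mul(25, Add(15, Mul(-2, I, Pow(3, Rational(1, 2))))) = Add(375, Mul(-50, I, Pow(3, Rational(1, 2))))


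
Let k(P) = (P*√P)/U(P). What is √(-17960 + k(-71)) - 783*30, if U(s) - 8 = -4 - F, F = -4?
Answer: -23490 + √(-287360 - 142*I*√71)/4 ≈ -23490.0 - 134.02*I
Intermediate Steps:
U(s) = 8 (U(s) = 8 + (-4 - 1*(-4)) = 8 + (-4 + 4) = 8 + 0 = 8)
k(P) = P^(3/2)/8 (k(P) = (P*√P)/8 = P^(3/2)*(⅛) = P^(3/2)/8)
√(-17960 + k(-71)) - 783*30 = √(-17960 + (-71)^(3/2)/8) - 783*30 = √(-17960 + (-71*I*√71)/8) - 23490 = √(-17960 - 71*I*√71/8) - 23490 = -23490 + √(-17960 - 71*I*√71/8)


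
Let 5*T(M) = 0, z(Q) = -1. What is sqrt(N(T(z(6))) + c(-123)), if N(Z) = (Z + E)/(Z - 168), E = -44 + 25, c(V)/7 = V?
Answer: I*sqrt(6074418)/84 ≈ 29.341*I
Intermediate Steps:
c(V) = 7*V
E = -19
T(M) = 0 (T(M) = (1/5)*0 = 0)
N(Z) = (-19 + Z)/(-168 + Z) (N(Z) = (Z - 19)/(Z - 168) = (-19 + Z)/(-168 + Z))
sqrt(N(T(z(6))) + c(-123)) = sqrt((-19 + 0)/(-168 + 0) + 7*(-123)) = sqrt(-19/(-168) - 861) = sqrt(-1/168*(-19) - 861) = sqrt(19/168 - 861) = sqrt(-144629/168) = I*sqrt(6074418)/84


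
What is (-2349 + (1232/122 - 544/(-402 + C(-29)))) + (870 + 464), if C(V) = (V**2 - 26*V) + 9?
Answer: -36857291/36661 ≈ -1005.4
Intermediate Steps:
C(V) = 9 + V**2 - 26*V
(-2349 + (1232/122 - 544/(-402 + C(-29)))) + (870 + 464) = (-2349 + (1232/122 - 544/(-402 + (9 + (-29)**2 - 26*(-29))))) + (870 + 464) = (-2349 + (1232*(1/122) - 544/(-402 + (9 + 841 + 754)))) + 1334 = (-2349 + (616/61 - 544/(-402 + 1604))) + 1334 = (-2349 + (616/61 - 544/1202)) + 1334 = (-2349 + (616/61 - 544*1/1202)) + 1334 = (-2349 + (616/61 - 272/601)) + 1334 = (-2349 + 353624/36661) + 1334 = -85763065/36661 + 1334 = -36857291/36661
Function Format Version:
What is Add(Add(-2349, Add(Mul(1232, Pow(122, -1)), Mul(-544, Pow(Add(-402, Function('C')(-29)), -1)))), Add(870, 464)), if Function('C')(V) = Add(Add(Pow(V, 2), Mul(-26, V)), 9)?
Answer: Rational(-36857291, 36661) ≈ -1005.4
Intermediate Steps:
Function('C')(V) = Add(9, Pow(V, 2), Mul(-26, V))
Add(Add(-2349, Add(Mul(1232, Pow(122, -1)), Mul(-544, Pow(Add(-402, Function('C')(-29)), -1)))), Add(870, 464)) = Add(Add(-2349, Add(Mul(1232, Pow(122, -1)), Mul(-544, Pow(Add(-402, Add(9, Pow(-29, 2), Mul(-26, -29))), -1)))), Add(870, 464)) = Add(Add(-2349, Add(Mul(1232, Rational(1, 122)), Mul(-544, Pow(Add(-402, Add(9, 841, 754)), -1)))), 1334) = Add(Add(-2349, Add(Rational(616, 61), Mul(-544, Pow(Add(-402, 1604), -1)))), 1334) = Add(Add(-2349, Add(Rational(616, 61), Mul(-544, Pow(1202, -1)))), 1334) = Add(Add(-2349, Add(Rational(616, 61), Mul(-544, Rational(1, 1202)))), 1334) = Add(Add(-2349, Add(Rational(616, 61), Rational(-272, 601))), 1334) = Add(Add(-2349, Rational(353624, 36661)), 1334) = Add(Rational(-85763065, 36661), 1334) = Rational(-36857291, 36661)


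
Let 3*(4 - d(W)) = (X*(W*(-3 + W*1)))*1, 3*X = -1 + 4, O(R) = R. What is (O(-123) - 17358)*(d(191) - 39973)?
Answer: 907934005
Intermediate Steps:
X = 1 (X = (-1 + 4)/3 = (⅓)*3 = 1)
d(W) = 4 - W*(-3 + W)/3 (d(W) = 4 - 1*(W*(-3 + W*1))/3 = 4 - 1*(W*(-3 + W))/3 = 4 - W*(-3 + W)/3)
(O(-123) - 17358)*(d(191) - 39973) = (-123 - 17358)*((4 + 191 - ⅓*191²) - 39973) = -17481*((4 + 191 - ⅓*36481) - 39973) = -17481*((4 + 191 - 36481/3) - 39973) = -17481*(-35896/3 - 39973) = -17481*(-155815/3) = 907934005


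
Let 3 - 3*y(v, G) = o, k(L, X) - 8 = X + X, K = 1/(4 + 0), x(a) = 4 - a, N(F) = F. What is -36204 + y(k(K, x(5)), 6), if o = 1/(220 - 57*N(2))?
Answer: -11512555/318 ≈ -36203.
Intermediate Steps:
K = ¼ (K = 1/4 = ¼ ≈ 0.25000)
k(L, X) = 8 + 2*X (k(L, X) = 8 + (X + X) = 8 + 2*X)
o = 1/106 (o = 1/(220 - 57*2) = 1/(220 - 114) = 1/106 ≈ 0.0094340)
y(v, G) = 317/318 (y(v, G) = 1 - ⅓*1/106 = 1 - 1/318 = 317/318)
-36204 + y(k(K, x(5)), 6) = -36204 + 317/318 = -11512555/318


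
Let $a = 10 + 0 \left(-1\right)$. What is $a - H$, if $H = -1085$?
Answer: $1095$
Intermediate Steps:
$a = 10$ ($a = 10 + 0 = 10$)
$a - H = 10 - -1085 = 10 + 1085 = 1095$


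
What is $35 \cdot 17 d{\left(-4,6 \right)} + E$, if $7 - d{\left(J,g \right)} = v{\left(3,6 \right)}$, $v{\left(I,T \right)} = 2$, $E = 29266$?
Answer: $32241$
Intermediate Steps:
$d{\left(J,g \right)} = 5$ ($d{\left(J,g \right)} = 7 - 2 = 5$)
$35 \cdot 17 d{\left(-4,6 \right)} + E = 35 \cdot 17 \cdot 5 + 29266 = 595 \cdot 5 + 29266 = 2975 + 29266 = 32241$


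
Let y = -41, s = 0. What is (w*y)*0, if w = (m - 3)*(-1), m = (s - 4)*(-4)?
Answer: 0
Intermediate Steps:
m = 16 (m = (0 - 4)*(-4) = -4*(-4) = 16)
w = -13 (w = (16 - 3)*(-1) = 13*(-1) = -13)
(w*y)*0 = -13*(-41)*0 = 533*0 = 0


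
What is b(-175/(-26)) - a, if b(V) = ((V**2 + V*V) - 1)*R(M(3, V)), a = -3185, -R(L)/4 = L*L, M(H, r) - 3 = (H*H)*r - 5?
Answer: -70069641253/57122 ≈ -1.2267e+6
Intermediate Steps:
M(H, r) = -2 + r*H**2 (M(H, r) = 3 + ((H*H)*r - 5) = 3 + (H**2*r - 5) = 3 + (r*H**2 - 5) = 3 + (-5 + r*H**2) = -2 + r*H**2)
R(L) = -4*L**2 (R(L) = -4*L*L = -4*L**2)
b(V) = -4*(-2 + 9*V)**2*(-1 + 2*V**2) (b(V) = ((V**2 + V*V) - 1)*(-4*(-2 + V*3**2)**2) = ((V**2 + V**2) - 1)*(-4*(-2 + V*9)**2) = (2*V**2 - 1)*(-4*(-2 + 9*V)**2) = (-1 + 2*V**2)*(-4*(-2 + 9*V)**2) = -4*(-2 + 9*V)**2*(-1 + 2*V**2))
b(-175/(-26)) - a = (-2 + 9*(-175/(-26)))**2*(4 - 8*(-175/(-26))**2) - 1*(-3185) = (-2 + 9*(-175*(-1/26)))**2*(4 - 8*(-175*(-1/26))**2) + 3185 = (-2 + 9*(175/26))**2*(4 - 8*(175/26)**2) + 3185 = (-2 + 1575/26)**2*(4 - 8*30625/676) + 3185 = (1523/26)**2*(4 - 61250/169) + 3185 = (2319529/676)*(-60574/169) + 3185 = -70251574823/57122 + 3185 = -70069641253/57122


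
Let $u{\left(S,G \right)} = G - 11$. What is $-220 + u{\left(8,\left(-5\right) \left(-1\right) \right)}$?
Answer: $-226$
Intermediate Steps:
$u{\left(S,G \right)} = -11 + G$
$-220 + u{\left(8,\left(-5\right) \left(-1\right) \right)} = -220 - 6 = -226$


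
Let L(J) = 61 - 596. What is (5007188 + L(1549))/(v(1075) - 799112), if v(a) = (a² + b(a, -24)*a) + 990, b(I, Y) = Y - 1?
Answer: 5006653/330628 ≈ 15.143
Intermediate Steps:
b(I, Y) = -1 + Y
L(J) = -535
v(a) = 990 + a² - 25*a (v(a) = (a² + (-1 - 24)*a) + 990 = (a² - 25*a) + 990 = 990 + a² - 25*a)
(5007188 + L(1549))/(v(1075) - 799112) = (5007188 - 535)/((990 + 1075² - 25*1075) - 799112) = 5006653/((990 + 1155625 - 26875) - 799112) = 5006653/(1129740 - 799112) = 5006653/330628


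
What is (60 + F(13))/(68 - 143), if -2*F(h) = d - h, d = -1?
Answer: -67/75 ≈ -0.89333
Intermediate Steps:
F(h) = ½ + h/2 (F(h) = -(-1 - h)/2 = ½ + h/2)
(60 + F(13))/(68 - 143) = (60 + (½ + (½)*13))/(68 - 143) = (60 + (½ + 13/2))/(-75) = -(60 + 7)/75 = -1/75*67 = -67/75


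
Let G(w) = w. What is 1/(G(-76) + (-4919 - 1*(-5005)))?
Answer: 1/10 ≈ 0.10000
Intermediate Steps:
1/(G(-76) + (-4919 - 1*(-5005))) = 1/(-76 + (-4919 - 1*(-5005))) = 1/(-76 + (-4919 + 5005)) = 1/(-76 + 86) = 1/10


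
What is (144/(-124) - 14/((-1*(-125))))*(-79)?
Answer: 389786/3875 ≈ 100.59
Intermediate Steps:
(144/(-124) - 14/((-1*(-125))))*(-79) = (144*(-1/124) - 14/125)*(-79) = (-36/31 - 14*1/125)*(-79) = (-36/31 - 14/125)*(-79) = -4934/3875*(-79) = 389786/3875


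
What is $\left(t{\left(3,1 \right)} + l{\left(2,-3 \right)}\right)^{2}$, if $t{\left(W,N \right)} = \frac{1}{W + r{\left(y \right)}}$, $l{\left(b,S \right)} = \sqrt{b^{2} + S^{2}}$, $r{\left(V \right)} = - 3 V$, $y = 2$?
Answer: $\frac{118}{9} - \frac{2 \sqrt{13}}{3} \approx 10.707$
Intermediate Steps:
$l{\left(b,S \right)} = \sqrt{S^{2} + b^{2}}$
$t{\left(W,N \right)} = \frac{1}{-6 + W}$ ($t{\left(W,N \right)} = \frac{1}{W - 6} = \frac{1}{-6 + W}$)
$\left(t{\left(3,1 \right)} + l{\left(2,-3 \right)}\right)^{2} = \left(\frac{1}{-6 + 3} + \sqrt{\left(-3\right)^{2} + 2^{2}}\right)^{2} = \left(\frac{1}{-3} + \sqrt{9 + 4}\right)^{2} = \left(- \frac{1}{3} + \sqrt{13}\right)^{2}$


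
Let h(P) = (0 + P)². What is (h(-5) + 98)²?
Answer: 15129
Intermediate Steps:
h(P) = P²
(h(-5) + 98)² = ((-5)² + 98)² = (25 + 98)² = 123² = 15129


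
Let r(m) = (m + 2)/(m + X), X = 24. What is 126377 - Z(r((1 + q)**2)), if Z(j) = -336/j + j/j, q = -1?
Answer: 130408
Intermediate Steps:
r(m) = (2 + m)/(24 + m) (r(m) = (m + 2)/(m + 24) = (2 + m)/(24 + m))
Z(j) = 1 - 336/j (Z(j) = -336/j + 1 = 1 - 336/j)
126377 - Z(r((1 + q)**2)) = 126377 - (-336 + (2 + (1 - 1)**2)/(24 + (1 - 1)**2))/((2 + (1 - 1)**2)/(24 + (1 - 1)**2)) = 126377 - (-336 + (2 + 0**2)/(24 + 0**2))/((2 + 0**2)/(24 + 0**2)) = 126377 - (-336 + (2 + 0)/(24 + 0))/((2 + 0)/(24 + 0)) = 126377 - (-336 + 2/24)/(2/24) = 126377 - (-336 + (1/24)*2)/((1/24)*2) = 126377 - (-336 + 1/12)/1/12 = 126377 - 12*(-4031)/12 = 126377 - 1*(-4031) = 126377 + 4031 = 130408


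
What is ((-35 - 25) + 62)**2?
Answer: 4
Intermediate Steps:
((-35 - 25) + 62)**2 = (-60 + 62)**2 = 2**2 = 4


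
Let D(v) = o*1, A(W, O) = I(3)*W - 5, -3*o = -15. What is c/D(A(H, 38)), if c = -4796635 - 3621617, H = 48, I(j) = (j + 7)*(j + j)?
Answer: -8418252/5 ≈ -1.6837e+6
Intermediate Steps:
o = 5 (o = -⅓*(-15) = 5)
I(j) = 2*j*(7 + j) (I(j) = (7 + j)*(2*j) = 2*j*(7 + j))
A(W, O) = -5 + 60*W (A(W, O) = (2*3*(7 + 3))*W - 5 = (2*3*10)*W - 5 = 60*W - 5 = -5 + 60*W)
D(v) = 5 (D(v) = 5*1 = 5)
c = -8418252
c/D(A(H, 38)) = -8418252/5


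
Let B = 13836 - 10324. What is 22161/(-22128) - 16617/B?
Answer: -18563767/3238064 ≈ -5.7330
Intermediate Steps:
B = 3512
22161/(-22128) - 16617/B = 22161/(-22128) - 16617/3512 = 22161*(-1/22128) - 16617*1/3512 = -7387/7376 - 16617/3512 = -18563767/3238064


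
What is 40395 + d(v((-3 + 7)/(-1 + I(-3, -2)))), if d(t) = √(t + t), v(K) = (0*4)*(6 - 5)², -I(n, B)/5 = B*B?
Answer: 40395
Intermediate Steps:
I(n, B) = -5*B² (I(n, B) = -5*B*B = -5*B²)
v(K) = 0 (v(K) = 0*1² = 0*1 = 0)
d(t) = √2*√t (d(t) = √(2*t) = √2*√t)
40395 + d(v((-3 + 7)/(-1 + I(-3, -2)))) = 40395 + √2*√0 = 40395 + √2*0 = 40395 + 0 = 40395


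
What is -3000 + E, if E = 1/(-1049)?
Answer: -3147001/1049 ≈ -3000.0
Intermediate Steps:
E = -1/1049 ≈ -0.00095329
-3000 + E = -3000 - 1/1049 = -3147001/1049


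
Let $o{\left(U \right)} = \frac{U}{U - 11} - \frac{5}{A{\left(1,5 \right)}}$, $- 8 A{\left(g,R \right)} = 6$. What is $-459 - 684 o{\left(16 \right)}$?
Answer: $- \frac{36039}{5} \approx -7207.8$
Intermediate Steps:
$A{\left(g,R \right)} = - \frac{3}{4}$ ($A{\left(g,R \right)} = \left(- \frac{1}{8}\right) 6 = - \frac{3}{4}$)
$o{\left(U \right)} = \frac{20}{3} + \frac{U}{-11 + U}$ ($o{\left(U \right)} = \frac{U}{U - 11} - \frac{5}{- \frac{3}{4}} = \frac{U}{U - 11} - - \frac{20}{3} = \frac{U}{-11 + U} + \frac{20}{3} = \frac{20}{3} + \frac{U}{-11 + U}$)
$-459 - 684 o{\left(16 \right)} = -459 - 684 \frac{-220 + 23 \cdot 16}{3 \left(-11 + 16\right)} = -459 - 684 \frac{-220 + 368}{3 \cdot 5} = -459 - 684 \cdot \frac{1}{3} \cdot \frac{1}{5} \cdot 148 = -459 - \frac{33744}{5} = - \frac{36039}{5}$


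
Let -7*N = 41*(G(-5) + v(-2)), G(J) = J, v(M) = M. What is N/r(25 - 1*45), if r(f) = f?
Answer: -41/20 ≈ -2.0500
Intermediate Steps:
N = 41 (N = -41*(-5 - 2)/7 = -41*(-7)/7 = -1/7*(-287) = 41)
N/r(25 - 1*45) = 41/(25 - 1*45) = 41/(25 - 45) = 41/(-20) = 41*(-1/20) = -41/20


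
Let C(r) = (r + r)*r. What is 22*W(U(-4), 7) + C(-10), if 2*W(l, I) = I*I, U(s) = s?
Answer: 739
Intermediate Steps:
W(l, I) = I²/2 (W(l, I) = (I*I)/2 = I²/2)
C(r) = 2*r² (C(r) = (2*r)*r = 2*r²)
22*W(U(-4), 7) + C(-10) = 22*((½)*7²) + 2*(-10)² = 22*((½)*49) + 2*100 = 22*(49/2) + 200 = 539 + 200 = 739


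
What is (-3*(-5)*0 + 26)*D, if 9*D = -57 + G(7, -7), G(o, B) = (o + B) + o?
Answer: -1300/9 ≈ -144.44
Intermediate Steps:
G(o, B) = B + 2*o (G(o, B) = (B + o) + o = B + 2*o)
D = -50/9 (D = (-57 + (-7 + 2*7))/9 = (-57 + (-7 + 14))/9 = (-57 + 7)/9 = (⅑)*(-50) = -50/9 ≈ -5.5556)
(-3*(-5)*0 + 26)*D = (-3*(-5)*0 + 26)*(-50/9) = (15*0 + 26)*(-50/9) = (0 + 26)*(-50/9) = 26*(-50/9) = -1300/9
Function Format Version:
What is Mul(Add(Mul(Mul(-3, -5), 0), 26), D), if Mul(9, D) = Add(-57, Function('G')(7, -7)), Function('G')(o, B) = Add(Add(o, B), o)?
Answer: Rational(-1300, 9) ≈ -144.44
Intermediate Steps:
Function('G')(o, B) = Add(B, Mul(2, o)) (Function('G')(o, B) = Add(Add(B, o), o) = Add(B, Mul(2, o)))
D = Rational(-50, 9) (D = Mul(Rational(1, 9), Add(-57, Add(-7, Mul(2, 7)))) = Mul(Rational(1, 9), Add(-57, Add(-7, 14))) = Mul(Rational(1, 9), Add(-57, 7)) = Mul(Rational(1, 9), -50) = Rational(-50, 9) ≈ -5.5556)
Mul(Add(Mul(Mul(-3, -5), 0), 26), D) = Mul(Add(Mul(Mul(-3, -5), 0), 26), Rational(-50, 9)) = Mul(Add(Mul(15, 0), 26), Rational(-50, 9)) = Mul(Add(0, 26), Rational(-50, 9)) = Mul(26, Rational(-50, 9)) = Rational(-1300, 9)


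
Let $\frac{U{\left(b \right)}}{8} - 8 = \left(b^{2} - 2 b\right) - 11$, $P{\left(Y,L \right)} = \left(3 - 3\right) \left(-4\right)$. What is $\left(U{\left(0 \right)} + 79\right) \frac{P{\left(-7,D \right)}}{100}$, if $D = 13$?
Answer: $0$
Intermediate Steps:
$P{\left(Y,L \right)} = 0$ ($P{\left(Y,L \right)} = 0 \left(-4\right) = 0$)
$U{\left(b \right)} = -24 - 16 b + 8 b^{2}$ ($U{\left(b \right)} = 64 + 8 \left(\left(b^{2} - 2 b\right) - 11\right) = 64 + 8 \left(-11 + b^{2} - 2 b\right) = 64 - \left(88 - 8 b^{2} + 16 b\right) = -24 - 16 b + 8 b^{2}$)
$\left(U{\left(0 \right)} + 79\right) \frac{P{\left(-7,D \right)}}{100} = \left(\left(-24 - 0 + 8 \cdot 0^{2}\right) + 79\right) \frac{0}{100} = \left(\left(-24 + 0 + 8 \cdot 0\right) + 79\right) 0 \cdot \frac{1}{100} = \left(\left(-24 + 0 + 0\right) + 79\right) 0 = \left(-24 + 79\right) 0 = 55 \cdot 0 = 0$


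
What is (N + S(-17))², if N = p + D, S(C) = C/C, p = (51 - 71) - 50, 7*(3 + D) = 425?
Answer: 6241/49 ≈ 127.37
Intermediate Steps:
D = 404/7 (D = -3 + (⅐)*425 = -3 + 425/7 = 404/7 ≈ 57.714)
p = -70 (p = -20 - 50 = -70)
S(C) = 1
N = -86/7 (N = -70 + 404/7 = -86/7 ≈ -12.286)
(N + S(-17))² = (-86/7 + 1)² = (-79/7)² = 6241/49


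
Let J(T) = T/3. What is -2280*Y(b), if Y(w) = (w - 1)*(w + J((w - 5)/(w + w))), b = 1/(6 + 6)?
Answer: -40755/2 ≈ -20378.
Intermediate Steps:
b = 1/12 ≈ 0.083333
J(T) = T/3 (J(T) = T*(1/3) = T/3)
Y(w) = (-1 + w)*(w + (-5 + w)/(6*w)) (Y(w) = (w - 1)*(w + ((w - 5)/(w + w))/3) = (-1 + w)*(w + ((-5 + w)/((2*w)))/3) = (-1 + w)*(w + ((-5 + w)*(1/(2*w)))/3) = (-1 + w)*(w + ((-5 + w)/(2*w))/3) = (-1 + w)*(w + (-5 + w)/(6*w)))
-2280*Y(b) = -2280*(-1 + (1/12)**2 - 5/6*1/12 + 5/(6*(1/12))) = -2280*(-1 + 1/144 - 5/72 + (5/6)*12) = -2280*(-1 + 1/144 - 5/72 + 10) = -2280*143/16 = -40755/2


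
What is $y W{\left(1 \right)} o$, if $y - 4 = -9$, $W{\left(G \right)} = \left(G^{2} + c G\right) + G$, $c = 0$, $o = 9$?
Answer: $-90$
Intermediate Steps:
$W{\left(G \right)} = G + G^{2}$ ($W{\left(G \right)} = \left(G^{2} + 0 G\right) + G = \left(G^{2} + 0\right) + G = G^{2} + G = G + G^{2}$)
$y = -5$ ($y = 4 - 9 = -5$)
$y W{\left(1 \right)} o = - 5 \cdot 1 \left(1 + 1\right) 9 = - 5 \cdot 1 \cdot 2 \cdot 9 = \left(-5\right) 2 \cdot 9 = \left(-10\right) 9 = -90$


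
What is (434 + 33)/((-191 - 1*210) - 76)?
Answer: -467/477 ≈ -0.97904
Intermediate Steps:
(434 + 33)/((-191 - 1*210) - 76) = 467/((-191 - 210) - 76) = 467/(-401 - 76) = 467/(-477) = 467*(-1/477) = -467/477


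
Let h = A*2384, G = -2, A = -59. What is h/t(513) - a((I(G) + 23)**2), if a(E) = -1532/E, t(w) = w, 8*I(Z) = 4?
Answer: -307565440/1133217 ≈ -271.41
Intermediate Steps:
I(Z) = 1/2 (I(Z) = (1/8)*4 = 1/2)
h = -140656 (h = -59*2384 = -140656)
h/t(513) - a((I(G) + 23)**2) = -140656/513 - (-1532)/((1/2 + 23)**2) = -140656*1/513 - (-1532)/((47/2)**2) = -140656/513 - (-1532)/2209/4 = -140656/513 - (-1532)*4/2209 = -140656/513 - 1*(-6128/2209) = -140656/513 + 6128/2209 = -307565440/1133217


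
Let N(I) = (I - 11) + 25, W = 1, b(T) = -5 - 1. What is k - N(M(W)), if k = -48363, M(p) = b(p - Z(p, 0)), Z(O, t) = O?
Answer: -48371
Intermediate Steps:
b(T) = -6
M(p) = -6
N(I) = 14 + I (N(I) = (-11 + I) + 25 = 14 + I)
k - N(M(W)) = -48363 - (14 - 6) = -48363 - 1*8 = -48363 - 8 = -48371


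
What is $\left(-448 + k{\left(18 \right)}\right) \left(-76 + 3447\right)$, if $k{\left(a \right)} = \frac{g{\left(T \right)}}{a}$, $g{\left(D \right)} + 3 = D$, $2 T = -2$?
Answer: $- \frac{13598614}{9} \approx -1.511 \cdot 10^{6}$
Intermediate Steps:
$T = -1$ ($T = \frac{1}{2} \left(-2\right) = -1$)
$g{\left(D \right)} = -3 + D$
$k{\left(a \right)} = - \frac{4}{a}$ ($k{\left(a \right)} = \frac{-3 - 1}{a} = - \frac{4}{a}$)
$\left(-448 + k{\left(18 \right)}\right) \left(-76 + 3447\right) = \left(-448 - \frac{4}{18}\right) \left(-76 + 3447\right) = \left(-448 - \frac{2}{9}\right) 3371 = \left(- \frac{4034}{9}\right) 3371 = - \frac{13598614}{9}$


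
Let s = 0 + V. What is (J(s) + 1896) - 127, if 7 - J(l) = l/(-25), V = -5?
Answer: 8879/5 ≈ 1775.8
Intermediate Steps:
s = -5 (s = 0 - 5 = -5)
J(l) = 7 + l/25 (J(l) = 7 - l/(-25) = 7 - l*(-1)/25 = 7 - (-1)*l/25 = 7 + l/25)
(J(s) + 1896) - 127 = ((7 + (1/25)*(-5)) + 1896) - 127 = ((7 - ⅕) + 1896) - 127 = (34/5 + 1896) - 127 = 9514/5 - 127 = 8879/5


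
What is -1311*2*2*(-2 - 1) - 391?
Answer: 15341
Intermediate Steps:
-1311*2*2*(-2 - 1) - 391 = -5244*(-3) - 391 = -1311*(-12) - 391 = 15732 - 391 = 15341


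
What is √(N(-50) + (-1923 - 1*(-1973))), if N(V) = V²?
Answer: 5*√102 ≈ 50.497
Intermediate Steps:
√(N(-50) + (-1923 - 1*(-1973))) = √((-50)² + (-1923 - 1*(-1973))) = √(2500 + (-1923 + 1973)) = √(2500 + 50) = √2550 = 5*√102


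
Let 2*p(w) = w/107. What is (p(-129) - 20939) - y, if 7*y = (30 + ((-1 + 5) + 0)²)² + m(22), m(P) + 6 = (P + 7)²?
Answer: -31999039/1498 ≈ -21361.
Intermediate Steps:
m(P) = -6 + (7 + P)² (m(P) = -6 + (P + 7)² = -6 + (7 + P)²)
p(w) = w/214 (p(w) = (w/107)/2 = w/214)
y = 2951/7 (y = ((30 + ((-1 + 5) + 0)²)² + (-6 + (7 + 22)²))/7 = ((30 + (4 + 0)²)² + (-6 + 29²))/7 = ((30 + 4²)² + (-6 + 841))/7 = ((30 + 16)² + 835)/7 = (46² + 835)/7 = (2116 + 835)/7 = (⅐)*2951 = 2951/7 ≈ 421.57)
(p(-129) - 20939) - y = ((1/214)*(-129) - 20939) - 1*2951/7 = (-129/214 - 20939) - 2951/7 = -4481075/214 - 2951/7 = -31999039/1498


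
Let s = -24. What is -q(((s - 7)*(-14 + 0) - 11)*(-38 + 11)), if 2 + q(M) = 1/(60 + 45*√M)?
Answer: 3084146/1542075 + 9*I*√141/514025 ≈ 2.0 + 0.00020791*I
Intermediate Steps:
q(M) = -2 + 1/(60 + 45*√M)
-q(((s - 7)*(-14 + 0) - 11)*(-38 + 11)) = -(-119 - 90*√(-38 + 11)*√((-24 - 7)*(-14 + 0) - 11))/(15*(4 + 3*√(((-24 - 7)*(-14 + 0) - 11)*(-38 + 11)))) = -(-119 - 90*3*I*√3*√(-31*(-14) - 11))/(15*(4 + 3*√((-31*(-14) - 11)*(-27)))) = -(-119 - 90*3*I*√3*√(434 - 11))/(15*(4 + 3*√((434 - 11)*(-27)))) = -(-119 - 90*9*I*√141)/(15*(4 + 3*√(423*(-27)))) = -(-119 - 810*I*√141)/(15*(4 + 3*√(-11421))) = -(-119 - 810*I*√141)/(15*(4 + 3*(9*I*√141))) = -(-119 - 810*I*√141)/(15*(4 + 27*I*√141))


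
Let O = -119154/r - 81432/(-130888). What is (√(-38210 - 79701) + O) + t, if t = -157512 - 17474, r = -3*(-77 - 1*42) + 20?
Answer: -1081276262753/6168097 + I*√117911 ≈ -1.753e+5 + 343.38*I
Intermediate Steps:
r = 377 (r = -3*(-77 - 42) + 20 = -3*(-119) + 20 = 357 + 20 = 377)
O = -1945641111/6168097 (O = -119154/377 - 81432/(-130888) = -119154*1/377 - 81432*(-1/130888) = -119154/377 + 10179/16361 = -1945641111/6168097 ≈ -315.44)
t = -174986
(√(-38210 - 79701) + O) + t = (√(-38210 - 79701) - 1945641111/6168097) - 174986 = (√(-117911) - 1945641111/6168097) - 174986 = (I*√117911 - 1945641111/6168097) - 174986 = (-1945641111/6168097 + I*√117911) - 174986 = -1081276262753/6168097 + I*√117911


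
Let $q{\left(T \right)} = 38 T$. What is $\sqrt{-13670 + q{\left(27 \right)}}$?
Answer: $2 i \sqrt{3161} \approx 112.45 i$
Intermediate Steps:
$\sqrt{-13670 + q{\left(27 \right)}} = \sqrt{-13670 + 38 \cdot 27} = \sqrt{-13670 + 1026} = \sqrt{-12644} = 2 i \sqrt{3161}$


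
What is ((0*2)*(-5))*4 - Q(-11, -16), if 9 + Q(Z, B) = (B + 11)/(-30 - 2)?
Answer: 283/32 ≈ 8.8438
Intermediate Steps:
Q(Z, B) = -299/32 - B/32 (Q(Z, B) = -9 + (B + 11)/(-30 - 2) = -9 + (11 + B)/(-32) = -9 + (11 + B)*(-1/32) = -9 + (-11/32 - B/32) = -299/32 - B/32)
((0*2)*(-5))*4 - Q(-11, -16) = ((0*2)*(-5))*4 - (-299/32 - 1/32*(-16)) = (0*(-5))*4 - (-299/32 + ½) = 0*4 - 1*(-283/32) = 0 + 283/32 = 283/32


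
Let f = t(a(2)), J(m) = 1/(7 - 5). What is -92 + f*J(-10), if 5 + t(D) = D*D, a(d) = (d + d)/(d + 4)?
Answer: -1697/18 ≈ -94.278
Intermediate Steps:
J(m) = ½ (J(m) = 1/2 = ½)
a(d) = 2*d/(4 + d) (a(d) = (2*d)/(4 + d) = 2*d/(4 + d))
t(D) = -5 + D² (t(D) = -5 + D*D = -5 + D²)
f = -41/9 (f = -5 + (2*2/(4 + 2))² = -5 + (2*2/6)² = -5 + (2*2*(⅙))² = -5 + (⅔)² = -5 + 4/9 = -41/9 ≈ -4.5556)
-92 + f*J(-10) = -92 - 41/9*½ = -92 - 41/18 = -1697/18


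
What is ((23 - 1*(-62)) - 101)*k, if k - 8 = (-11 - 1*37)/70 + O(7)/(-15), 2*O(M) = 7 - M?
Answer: -4096/35 ≈ -117.03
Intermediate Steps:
O(M) = 7/2 - M/2 (O(M) = (7 - M)/2 = 7/2 - M/2)
k = 256/35 (k = 8 + ((-11 - 1*37)/70 + (7/2 - 1/2*7)/(-15)) = 8 + ((-11 - 37)*(1/70) + (7/2 - 7/2)*(-1/15)) = 8 + (-48*1/70 + 0*(-1/15)) = 8 + (-24/35 + 0) = 8 - 24/35 = 256/35 ≈ 7.3143)
((23 - 1*(-62)) - 101)*k = ((23 - 1*(-62)) - 101)*(256/35) = ((23 + 62) - 101)*(256/35) = (85 - 101)*(256/35) = -16*256/35 = -4096/35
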